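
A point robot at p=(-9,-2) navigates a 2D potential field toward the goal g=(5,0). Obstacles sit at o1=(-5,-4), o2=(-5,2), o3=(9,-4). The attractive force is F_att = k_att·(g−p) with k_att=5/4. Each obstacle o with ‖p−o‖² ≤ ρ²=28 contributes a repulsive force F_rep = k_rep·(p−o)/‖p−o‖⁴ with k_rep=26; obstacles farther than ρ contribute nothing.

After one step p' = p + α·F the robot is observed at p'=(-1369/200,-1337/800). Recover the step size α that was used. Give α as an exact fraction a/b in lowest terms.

α = 1/8

F_att = 5/4·(g−p) = 5/4·(14,2) = (17.5000,2.5000)
o1: d²=20 ≤ ρ²=28; F_rep = 26·(-4,2)/20² = (-0.2600,0.1300)
o2: d²=32 > ρ²=28 → inactive
o3: d²=328 > ρ²=28 → inactive
F = F_att + ΣF_rep = (17.2400,2.6300)
Δp = p'−p = (2.1550,0.3287); α = Δx/Fx = (431/200) / (431/25) = 1/8
check: Δy/Fy = (263/800) / (263/100) = 1/8 ✓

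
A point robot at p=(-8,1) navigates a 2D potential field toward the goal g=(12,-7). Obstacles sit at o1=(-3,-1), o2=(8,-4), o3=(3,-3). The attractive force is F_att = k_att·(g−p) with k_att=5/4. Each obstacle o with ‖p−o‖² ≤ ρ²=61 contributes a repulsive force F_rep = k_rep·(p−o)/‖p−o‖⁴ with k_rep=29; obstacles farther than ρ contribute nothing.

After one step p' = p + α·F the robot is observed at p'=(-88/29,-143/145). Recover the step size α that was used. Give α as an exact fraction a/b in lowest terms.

α = 1/5

F_att = 5/4·(g−p) = 5/4·(20,-8) = (25.0000,-10.0000)
o1: d²=29 ≤ ρ²=61; F_rep = 29·(-5,2)/29² = (-0.1724,0.0690)
o2: d²=281 > ρ²=61 → inactive
o3: d²=137 > ρ²=61 → inactive
F = F_att + ΣF_rep = (24.8276,-9.9310)
Δp = p'−p = (4.9655,-1.9862); α = Δx/Fx = (144/29) / (720/29) = 1/5
check: Δy/Fy = (-288/145) / (-288/29) = 1/5 ✓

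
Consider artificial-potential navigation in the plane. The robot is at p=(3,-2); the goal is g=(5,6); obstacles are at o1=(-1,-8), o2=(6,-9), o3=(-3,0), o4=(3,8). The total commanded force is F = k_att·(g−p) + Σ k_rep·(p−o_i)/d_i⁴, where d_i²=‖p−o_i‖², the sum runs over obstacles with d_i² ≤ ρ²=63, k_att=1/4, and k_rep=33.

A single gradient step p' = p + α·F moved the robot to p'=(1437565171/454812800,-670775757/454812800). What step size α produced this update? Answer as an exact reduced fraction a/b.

α = 1/4

F_att = 1/4·(g−p) = 1/4·(2,8) = (0.5000,2.0000)
o1: d²=52 ≤ ρ²=63; F_rep = 33·(4,6)/52² = (0.0488,0.0732)
o2: d²=58 ≤ ρ²=63; F_rep = 33·(-3,7)/58² = (-0.0294,0.0687)
o3: d²=40 ≤ ρ²=63; F_rep = 33·(6,-2)/40² = (0.1237,-0.0413)
o4: d²=100 > ρ²=63 → inactive
F = F_att + ΣF_rep = (0.6431,2.1006)
Δp = p'−p = (0.1608,0.5252); α = Δx/Fx = (73126771/454812800) / (73126771/113703200) = 1/4
check: Δy/Fy = (238849843/454812800) / (238849843/113703200) = 1/4 ✓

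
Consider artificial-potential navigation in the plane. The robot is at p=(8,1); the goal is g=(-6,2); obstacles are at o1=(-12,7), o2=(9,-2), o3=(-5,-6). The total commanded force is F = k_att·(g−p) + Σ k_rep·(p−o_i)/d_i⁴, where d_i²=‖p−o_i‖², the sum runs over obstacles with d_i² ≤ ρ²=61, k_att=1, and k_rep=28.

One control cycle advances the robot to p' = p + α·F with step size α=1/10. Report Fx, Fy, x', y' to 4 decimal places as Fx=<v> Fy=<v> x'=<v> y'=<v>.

F_att = 1·(g−p) = 1·(-14,1) = (-14.0000,1.0000)
o1: d²=436 > ρ²=61 → inactive
o2: d²=10 ≤ ρ²=61; F_rep = 28·(-1,3)/10² = (-0.2800,0.8400)
o3: d²=218 > ρ²=61 → inactive
F = F_att + ΣF_rep = (-14.2800,1.8400)
p' = p + 1/10·F = (6.5720,1.1840)

Fx=-14.2800 Fy=1.8400 x'=6.5720 y'=1.1840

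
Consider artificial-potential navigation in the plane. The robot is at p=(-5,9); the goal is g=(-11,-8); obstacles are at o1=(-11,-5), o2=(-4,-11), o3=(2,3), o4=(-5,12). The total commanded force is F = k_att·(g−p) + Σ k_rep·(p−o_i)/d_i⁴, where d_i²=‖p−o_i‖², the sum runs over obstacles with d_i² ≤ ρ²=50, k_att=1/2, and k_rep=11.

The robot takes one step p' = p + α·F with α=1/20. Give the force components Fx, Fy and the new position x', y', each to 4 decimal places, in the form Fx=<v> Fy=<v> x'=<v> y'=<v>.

F_att = 1/2·(g−p) = 1/2·(-6,-17) = (-3.0000,-8.5000)
o1: d²=232 > ρ²=50 → inactive
o2: d²=401 > ρ²=50 → inactive
o3: d²=85 > ρ²=50 → inactive
o4: d²=9 ≤ ρ²=50; F_rep = 11·(0,-3)/9² = (0.0000,-0.4074)
F = F_att + ΣF_rep = (-3.0000,-8.9074)
p' = p + 1/20·F = (-5.1500,8.5546)

Fx=-3.0000 Fy=-8.9074 x'=-5.1500 y'=8.5546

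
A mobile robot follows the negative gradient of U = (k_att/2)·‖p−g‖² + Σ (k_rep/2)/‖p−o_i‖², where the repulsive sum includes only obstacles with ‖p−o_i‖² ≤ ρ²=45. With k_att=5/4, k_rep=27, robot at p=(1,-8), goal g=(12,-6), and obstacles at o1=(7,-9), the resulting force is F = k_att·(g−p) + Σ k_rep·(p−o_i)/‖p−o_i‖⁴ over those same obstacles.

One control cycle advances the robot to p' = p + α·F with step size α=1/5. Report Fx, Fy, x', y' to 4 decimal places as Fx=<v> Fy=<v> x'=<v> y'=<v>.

Fx=13.6317 Fy=2.5197 x'=3.7263 y'=-7.4961

F_att = 5/4·(g−p) = 5/4·(11,2) = (13.7500,2.5000)
o1: d²=37 ≤ ρ²=45; F_rep = 27·(-6,1)/37² = (-0.1183,0.0197)
F = F_att + ΣF_rep = (13.6317,2.5197)
p' = p + 1/5·F = (3.7263,-7.4961)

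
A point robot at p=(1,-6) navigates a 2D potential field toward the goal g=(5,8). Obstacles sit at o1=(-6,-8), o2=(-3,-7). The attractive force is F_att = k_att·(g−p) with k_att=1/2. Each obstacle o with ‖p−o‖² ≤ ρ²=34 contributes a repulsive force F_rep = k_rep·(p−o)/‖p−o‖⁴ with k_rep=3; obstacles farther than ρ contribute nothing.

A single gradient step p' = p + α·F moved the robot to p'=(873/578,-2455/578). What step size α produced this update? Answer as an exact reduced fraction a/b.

F_att = 1/2·(g−p) = 1/2·(4,14) = (2.0000,7.0000)
o1: d²=53 > ρ²=34 → inactive
o2: d²=17 ≤ ρ²=34; F_rep = 3·(4,1)/17² = (0.0415,0.0104)
F = F_att + ΣF_rep = (2.0415,7.0104)
Δp = p'−p = (0.5104,1.7526); α = Δx/Fx = (295/578) / (590/289) = 1/4
check: Δy/Fy = (1013/578) / (2026/289) = 1/4 ✓

α = 1/4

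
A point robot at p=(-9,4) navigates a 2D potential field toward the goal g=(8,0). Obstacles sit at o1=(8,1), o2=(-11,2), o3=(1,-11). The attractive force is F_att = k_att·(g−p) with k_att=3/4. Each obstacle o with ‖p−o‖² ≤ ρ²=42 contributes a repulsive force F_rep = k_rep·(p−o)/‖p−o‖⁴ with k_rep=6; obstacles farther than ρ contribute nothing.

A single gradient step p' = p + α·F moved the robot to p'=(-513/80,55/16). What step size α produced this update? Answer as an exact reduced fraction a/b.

α = 1/5

F_att = 3/4·(g−p) = 3/4·(17,-4) = (12.7500,-3.0000)
o1: d²=298 > ρ²=42 → inactive
o2: d²=8 ≤ ρ²=42; F_rep = 6·(2,2)/8² = (0.1875,0.1875)
o3: d²=325 > ρ²=42 → inactive
F = F_att + ΣF_rep = (12.9375,-2.8125)
Δp = p'−p = (2.5875,-0.5625); α = Δx/Fx = (207/80) / (207/16) = 1/5
check: Δy/Fy = (-9/16) / (-45/16) = 1/5 ✓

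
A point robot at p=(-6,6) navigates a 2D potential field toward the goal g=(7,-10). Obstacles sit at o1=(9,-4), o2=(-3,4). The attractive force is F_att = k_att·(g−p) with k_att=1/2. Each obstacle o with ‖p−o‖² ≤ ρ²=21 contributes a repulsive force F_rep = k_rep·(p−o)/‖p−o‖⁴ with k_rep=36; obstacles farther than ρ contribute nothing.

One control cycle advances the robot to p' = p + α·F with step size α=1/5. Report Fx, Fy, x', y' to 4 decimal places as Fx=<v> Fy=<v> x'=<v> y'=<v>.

Fx=5.8609 Fy=-7.5740 x'=-4.8278 y'=4.4852

F_att = 1/2·(g−p) = 1/2·(13,-16) = (6.5000,-8.0000)
o1: d²=325 > ρ²=21 → inactive
o2: d²=13 ≤ ρ²=21; F_rep = 36·(-3,2)/13² = (-0.6391,0.4260)
F = F_att + ΣF_rep = (5.8609,-7.5740)
p' = p + 1/5·F = (-4.8278,4.4852)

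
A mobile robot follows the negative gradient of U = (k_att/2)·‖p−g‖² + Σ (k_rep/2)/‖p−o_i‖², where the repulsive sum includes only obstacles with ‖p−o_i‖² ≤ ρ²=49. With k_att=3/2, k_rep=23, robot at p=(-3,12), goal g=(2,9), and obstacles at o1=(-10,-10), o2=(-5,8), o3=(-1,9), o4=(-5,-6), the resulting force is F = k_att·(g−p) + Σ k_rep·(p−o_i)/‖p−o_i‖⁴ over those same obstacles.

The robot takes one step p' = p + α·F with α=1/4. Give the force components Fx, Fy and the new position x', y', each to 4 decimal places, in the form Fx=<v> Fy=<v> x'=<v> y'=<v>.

F_att = 3/2·(g−p) = 3/2·(5,-3) = (7.5000,-4.5000)
o1: d²=533 > ρ²=49 → inactive
o2: d²=20 ≤ ρ²=49; F_rep = 23·(2,4)/20² = (0.1150,0.2300)
o3: d²=13 ≤ ρ²=49; F_rep = 23·(-2,3)/13² = (-0.2722,0.4083)
o4: d²=328 > ρ²=49 → inactive
F = F_att + ΣF_rep = (7.3428,-3.8617)
p' = p + 1/4·F = (-1.1643,11.0346)

Fx=7.3428 Fy=-3.8617 x'=-1.1643 y'=11.0346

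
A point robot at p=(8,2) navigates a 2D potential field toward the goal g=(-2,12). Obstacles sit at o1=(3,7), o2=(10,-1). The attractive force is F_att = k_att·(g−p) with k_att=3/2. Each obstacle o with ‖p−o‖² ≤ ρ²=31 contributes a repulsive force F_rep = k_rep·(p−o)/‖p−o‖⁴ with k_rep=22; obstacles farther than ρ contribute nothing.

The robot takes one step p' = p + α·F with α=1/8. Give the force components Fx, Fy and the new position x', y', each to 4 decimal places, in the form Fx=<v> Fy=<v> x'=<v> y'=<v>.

Fx=-15.2604 Fy=15.3905 x'=6.0925 y'=3.9238

F_att = 3/2·(g−p) = 3/2·(-10,10) = (-15.0000,15.0000)
o1: d²=50 > ρ²=31 → inactive
o2: d²=13 ≤ ρ²=31; F_rep = 22·(-2,3)/13² = (-0.2604,0.3905)
F = F_att + ΣF_rep = (-15.2604,15.3905)
p' = p + 1/8·F = (6.0925,3.9238)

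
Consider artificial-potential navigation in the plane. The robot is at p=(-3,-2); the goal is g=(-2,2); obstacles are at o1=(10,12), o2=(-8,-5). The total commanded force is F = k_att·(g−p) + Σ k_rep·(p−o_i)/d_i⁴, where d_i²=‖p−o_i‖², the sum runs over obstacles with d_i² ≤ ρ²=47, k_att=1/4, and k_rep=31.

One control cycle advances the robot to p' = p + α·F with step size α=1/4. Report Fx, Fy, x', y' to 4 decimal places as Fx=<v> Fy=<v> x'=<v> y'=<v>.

F_att = 1/4·(g−p) = 1/4·(1,4) = (0.2500,1.0000)
o1: d²=365 > ρ²=47 → inactive
o2: d²=34 ≤ ρ²=47; F_rep = 31·(5,3)/34² = (0.1341,0.0804)
F = F_att + ΣF_rep = (0.3841,1.0804)
p' = p + 1/4·F = (-2.9040,-1.7299)

Fx=0.3841 Fy=1.0804 x'=-2.9040 y'=-1.7299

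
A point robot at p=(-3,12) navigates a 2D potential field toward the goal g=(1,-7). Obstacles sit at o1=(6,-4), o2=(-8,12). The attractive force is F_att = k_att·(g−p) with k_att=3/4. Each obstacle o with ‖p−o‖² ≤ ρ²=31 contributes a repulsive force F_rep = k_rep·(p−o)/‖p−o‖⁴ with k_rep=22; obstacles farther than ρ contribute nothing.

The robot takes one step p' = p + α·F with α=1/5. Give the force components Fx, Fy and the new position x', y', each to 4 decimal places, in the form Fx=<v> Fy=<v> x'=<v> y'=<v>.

F_att = 3/4·(g−p) = 3/4·(4,-19) = (3.0000,-14.2500)
o1: d²=337 > ρ²=31 → inactive
o2: d²=25 ≤ ρ²=31; F_rep = 22·(5,0)/25² = (0.1760,0.0000)
F = F_att + ΣF_rep = (3.1760,-14.2500)
p' = p + 1/5·F = (-2.3648,9.1500)

Fx=3.1760 Fy=-14.2500 x'=-2.3648 y'=9.1500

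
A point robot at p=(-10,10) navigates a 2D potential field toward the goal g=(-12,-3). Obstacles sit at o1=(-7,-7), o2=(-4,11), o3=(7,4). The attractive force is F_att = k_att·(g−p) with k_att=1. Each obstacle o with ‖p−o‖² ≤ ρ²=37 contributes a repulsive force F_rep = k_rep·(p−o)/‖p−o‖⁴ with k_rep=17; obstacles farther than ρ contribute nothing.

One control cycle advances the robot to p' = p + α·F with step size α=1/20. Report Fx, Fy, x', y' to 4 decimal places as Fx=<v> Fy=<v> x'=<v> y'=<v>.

Fx=-2.0745 Fy=-13.0124 x'=-10.1037 y'=9.3494

F_att = 1·(g−p) = 1·(-2,-13) = (-2.0000,-13.0000)
o1: d²=298 > ρ²=37 → inactive
o2: d²=37 ≤ ρ²=37; F_rep = 17·(-6,-1)/37² = (-0.0745,-0.0124)
o3: d²=325 > ρ²=37 → inactive
F = F_att + ΣF_rep = (-2.0745,-13.0124)
p' = p + 1/20·F = (-10.1037,9.3494)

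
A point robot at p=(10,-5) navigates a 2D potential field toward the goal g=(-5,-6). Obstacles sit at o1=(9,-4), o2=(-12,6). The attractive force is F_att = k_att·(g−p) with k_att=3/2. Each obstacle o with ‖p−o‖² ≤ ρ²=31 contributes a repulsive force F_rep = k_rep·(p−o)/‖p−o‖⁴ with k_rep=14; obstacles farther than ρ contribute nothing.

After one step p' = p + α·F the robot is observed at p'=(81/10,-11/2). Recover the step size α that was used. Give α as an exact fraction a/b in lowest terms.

F_att = 3/2·(g−p) = 3/2·(-15,-1) = (-22.5000,-1.5000)
o1: d²=2 ≤ ρ²=31; F_rep = 14·(1,-1)/2² = (3.5000,-3.5000)
o2: d²=605 > ρ²=31 → inactive
F = F_att + ΣF_rep = (-19.0000,-5.0000)
Δp = p'−p = (-1.9000,-0.5000); α = Δx/Fx = (-19/10) / (-19) = 1/10
check: Δy/Fy = (-1/2) / (-5) = 1/10 ✓

α = 1/10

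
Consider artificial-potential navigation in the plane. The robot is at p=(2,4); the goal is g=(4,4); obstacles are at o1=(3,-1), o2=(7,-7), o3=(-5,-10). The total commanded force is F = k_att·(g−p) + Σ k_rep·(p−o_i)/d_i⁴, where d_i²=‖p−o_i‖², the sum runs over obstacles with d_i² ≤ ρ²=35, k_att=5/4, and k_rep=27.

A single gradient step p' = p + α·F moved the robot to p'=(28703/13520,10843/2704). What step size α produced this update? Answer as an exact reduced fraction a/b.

F_att = 5/4·(g−p) = 5/4·(2,0) = (2.5000,0.0000)
o1: d²=26 ≤ ρ²=35; F_rep = 27·(-1,5)/26² = (-0.0399,0.1997)
o2: d²=146 > ρ²=35 → inactive
o3: d²=245 > ρ²=35 → inactive
F = F_att + ΣF_rep = (2.4601,0.1997)
Δp = p'−p = (0.1230,0.0100); α = Δx/Fx = (1663/13520) / (1663/676) = 1/20
check: Δy/Fy = (27/2704) / (135/676) = 1/20 ✓

α = 1/20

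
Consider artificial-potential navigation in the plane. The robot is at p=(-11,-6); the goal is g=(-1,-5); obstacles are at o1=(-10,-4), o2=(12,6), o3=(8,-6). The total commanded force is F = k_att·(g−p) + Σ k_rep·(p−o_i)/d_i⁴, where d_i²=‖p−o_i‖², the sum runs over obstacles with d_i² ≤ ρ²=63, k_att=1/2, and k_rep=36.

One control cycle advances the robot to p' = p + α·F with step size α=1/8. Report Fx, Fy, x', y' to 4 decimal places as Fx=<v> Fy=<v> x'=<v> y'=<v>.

F_att = 1/2·(g−p) = 1/2·(10,1) = (5.0000,0.5000)
o1: d²=5 ≤ ρ²=63; F_rep = 36·(-1,-2)/5² = (-1.4400,-2.8800)
o2: d²=673 > ρ²=63 → inactive
o3: d²=361 > ρ²=63 → inactive
F = F_att + ΣF_rep = (3.5600,-2.3800)
p' = p + 1/8·F = (-10.5550,-6.2975)

Fx=3.5600 Fy=-2.3800 x'=-10.5550 y'=-6.2975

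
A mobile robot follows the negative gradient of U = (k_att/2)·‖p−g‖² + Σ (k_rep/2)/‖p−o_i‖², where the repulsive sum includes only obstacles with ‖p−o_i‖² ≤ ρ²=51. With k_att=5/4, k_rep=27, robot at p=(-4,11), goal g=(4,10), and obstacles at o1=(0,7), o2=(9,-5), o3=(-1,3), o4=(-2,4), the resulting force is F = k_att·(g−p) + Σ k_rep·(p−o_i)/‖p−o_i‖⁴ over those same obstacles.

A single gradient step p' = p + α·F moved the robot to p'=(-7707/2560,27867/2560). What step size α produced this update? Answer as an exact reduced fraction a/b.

F_att = 5/4·(g−p) = 5/4·(8,-1) = (10.0000,-1.2500)
o1: d²=32 ≤ ρ²=51; F_rep = 27·(-4,4)/32² = (-0.1055,0.1055)
o2: d²=425 > ρ²=51 → inactive
o3: d²=73 > ρ²=51 → inactive
o4: d²=53 > ρ²=51 → inactive
F = F_att + ΣF_rep = (9.8945,-1.1445)
Δp = p'−p = (0.9895,-0.1145); α = Δx/Fx = (2533/2560) / (2533/256) = 1/10
check: Δy/Fy = (-293/2560) / (-293/256) = 1/10 ✓

α = 1/10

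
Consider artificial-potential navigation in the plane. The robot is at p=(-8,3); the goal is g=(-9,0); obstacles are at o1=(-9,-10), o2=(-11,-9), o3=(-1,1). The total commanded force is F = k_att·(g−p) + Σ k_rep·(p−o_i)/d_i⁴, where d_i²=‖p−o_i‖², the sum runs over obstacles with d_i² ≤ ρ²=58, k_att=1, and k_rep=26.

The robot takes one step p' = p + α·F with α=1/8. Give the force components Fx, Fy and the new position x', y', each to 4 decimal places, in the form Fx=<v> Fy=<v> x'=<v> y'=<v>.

Fx=-1.0648 Fy=-2.9815 x'=-8.1331 y'=2.6273

F_att = 1·(g−p) = 1·(-1,-3) = (-1.0000,-3.0000)
o1: d²=170 > ρ²=58 → inactive
o2: d²=153 > ρ²=58 → inactive
o3: d²=53 ≤ ρ²=58; F_rep = 26·(-7,2)/53² = (-0.0648,0.0185)
F = F_att + ΣF_rep = (-1.0648,-2.9815)
p' = p + 1/8·F = (-8.1331,2.6273)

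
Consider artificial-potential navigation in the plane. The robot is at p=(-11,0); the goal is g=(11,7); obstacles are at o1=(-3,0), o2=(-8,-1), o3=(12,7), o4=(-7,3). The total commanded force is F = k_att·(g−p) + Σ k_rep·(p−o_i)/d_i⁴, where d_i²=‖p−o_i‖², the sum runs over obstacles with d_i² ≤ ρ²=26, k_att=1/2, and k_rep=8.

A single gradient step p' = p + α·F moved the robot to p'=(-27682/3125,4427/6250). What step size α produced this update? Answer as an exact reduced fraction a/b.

F_att = 1/2·(g−p) = 1/2·(22,7) = (11.0000,3.5000)
o1: d²=64 > ρ²=26 → inactive
o2: d²=10 ≤ ρ²=26; F_rep = 8·(-3,1)/10² = (-0.2400,0.0800)
o3: d²=578 > ρ²=26 → inactive
o4: d²=25 ≤ ρ²=26; F_rep = 8·(-4,-3)/25² = (-0.0512,-0.0384)
F = F_att + ΣF_rep = (10.7088,3.5416)
Δp = p'−p = (2.1418,0.7083); α = Δx/Fx = (6693/3125) / (6693/625) = 1/5
check: Δy/Fy = (4427/6250) / (4427/1250) = 1/5 ✓

α = 1/5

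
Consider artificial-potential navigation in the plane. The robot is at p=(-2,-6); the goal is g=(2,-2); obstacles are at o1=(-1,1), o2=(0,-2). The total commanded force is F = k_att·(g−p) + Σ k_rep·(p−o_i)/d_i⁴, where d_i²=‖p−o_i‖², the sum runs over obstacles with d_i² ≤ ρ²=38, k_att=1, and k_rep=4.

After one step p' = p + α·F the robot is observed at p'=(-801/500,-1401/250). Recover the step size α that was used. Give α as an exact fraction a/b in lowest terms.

α = 1/10

F_att = 1·(g−p) = 1·(4,4) = (4.0000,4.0000)
o1: d²=50 > ρ²=38 → inactive
o2: d²=20 ≤ ρ²=38; F_rep = 4·(-2,-4)/20² = (-0.0200,-0.0400)
F = F_att + ΣF_rep = (3.9800,3.9600)
Δp = p'−p = (0.3980,0.3960); α = Δx/Fx = (199/500) / (199/50) = 1/10
check: Δy/Fy = (99/250) / (99/25) = 1/10 ✓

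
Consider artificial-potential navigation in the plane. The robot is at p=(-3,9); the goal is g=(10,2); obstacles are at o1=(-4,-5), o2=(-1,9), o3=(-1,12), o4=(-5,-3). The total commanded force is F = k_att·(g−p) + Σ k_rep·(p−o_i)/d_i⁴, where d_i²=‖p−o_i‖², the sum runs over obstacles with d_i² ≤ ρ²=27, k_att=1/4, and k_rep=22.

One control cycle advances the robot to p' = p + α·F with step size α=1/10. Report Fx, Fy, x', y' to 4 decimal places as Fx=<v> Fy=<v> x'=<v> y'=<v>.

Fx=0.2396 Fy=-2.1405 x'=-2.9760 y'=8.7859

F_att = 1/4·(g−p) = 1/4·(13,-7) = (3.2500,-1.7500)
o1: d²=197 > ρ²=27 → inactive
o2: d²=4 ≤ ρ²=27; F_rep = 22·(-2,0)/4² = (-2.7500,0.0000)
o3: d²=13 ≤ ρ²=27; F_rep = 22·(-2,-3)/13² = (-0.2604,-0.3905)
o4: d²=148 > ρ²=27 → inactive
F = F_att + ΣF_rep = (0.2396,-2.1405)
p' = p + 1/10·F = (-2.9760,8.7859)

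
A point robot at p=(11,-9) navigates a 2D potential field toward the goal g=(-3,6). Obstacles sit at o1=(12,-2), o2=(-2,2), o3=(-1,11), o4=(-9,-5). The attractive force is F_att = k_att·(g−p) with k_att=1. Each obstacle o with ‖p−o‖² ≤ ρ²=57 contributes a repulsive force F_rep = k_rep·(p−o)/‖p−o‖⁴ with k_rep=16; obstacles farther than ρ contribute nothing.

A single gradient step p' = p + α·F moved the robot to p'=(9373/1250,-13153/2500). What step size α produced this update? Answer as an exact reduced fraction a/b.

F_att = 1·(g−p) = 1·(-14,15) = (-14.0000,15.0000)
o1: d²=50 ≤ ρ²=57; F_rep = 16·(-1,-7)/50² = (-0.0064,-0.0448)
o2: d²=290 > ρ²=57 → inactive
o3: d²=544 > ρ²=57 → inactive
o4: d²=416 > ρ²=57 → inactive
F = F_att + ΣF_rep = (-14.0064,14.9552)
Δp = p'−p = (-3.5016,3.7388); α = Δx/Fx = (-4377/1250) / (-8754/625) = 1/4
check: Δy/Fy = (9347/2500) / (9347/625) = 1/4 ✓

α = 1/4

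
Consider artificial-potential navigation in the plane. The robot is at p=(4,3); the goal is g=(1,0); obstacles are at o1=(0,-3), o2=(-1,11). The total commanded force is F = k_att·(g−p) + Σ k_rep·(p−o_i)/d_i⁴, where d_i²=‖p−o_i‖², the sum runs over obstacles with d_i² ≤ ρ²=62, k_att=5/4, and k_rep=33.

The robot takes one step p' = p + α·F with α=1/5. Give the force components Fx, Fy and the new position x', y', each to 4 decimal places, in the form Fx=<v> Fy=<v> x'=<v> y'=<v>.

F_att = 5/4·(g−p) = 5/4·(-3,-3) = (-3.7500,-3.7500)
o1: d²=52 ≤ ρ²=62; F_rep = 33·(4,6)/52² = (0.0488,0.0732)
o2: d²=89 > ρ²=62 → inactive
F = F_att + ΣF_rep = (-3.7012,-3.6768)
p' = p + 1/5·F = (3.2598,2.2646)

Fx=-3.7012 Fy=-3.6768 x'=3.2598 y'=2.2646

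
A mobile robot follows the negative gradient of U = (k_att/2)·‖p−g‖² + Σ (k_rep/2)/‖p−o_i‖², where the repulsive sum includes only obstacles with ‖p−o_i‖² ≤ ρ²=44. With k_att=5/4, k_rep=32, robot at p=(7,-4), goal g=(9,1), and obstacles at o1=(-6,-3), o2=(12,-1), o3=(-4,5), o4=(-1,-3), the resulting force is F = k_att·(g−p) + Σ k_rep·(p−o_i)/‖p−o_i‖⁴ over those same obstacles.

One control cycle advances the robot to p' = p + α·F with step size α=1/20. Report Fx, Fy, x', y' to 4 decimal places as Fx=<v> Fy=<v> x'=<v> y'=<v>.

F_att = 5/4·(g−p) = 5/4·(2,5) = (2.5000,6.2500)
o1: d²=170 > ρ²=44 → inactive
o2: d²=34 ≤ ρ²=44; F_rep = 32·(-5,-3)/34² = (-0.1384,-0.0830)
o3: d²=202 > ρ²=44 → inactive
o4: d²=65 > ρ²=44 → inactive
F = F_att + ΣF_rep = (2.3616,6.1670)
p' = p + 1/20·F = (7.1181,-3.6917)

Fx=2.3616 Fy=6.1670 x'=7.1181 y'=-3.6917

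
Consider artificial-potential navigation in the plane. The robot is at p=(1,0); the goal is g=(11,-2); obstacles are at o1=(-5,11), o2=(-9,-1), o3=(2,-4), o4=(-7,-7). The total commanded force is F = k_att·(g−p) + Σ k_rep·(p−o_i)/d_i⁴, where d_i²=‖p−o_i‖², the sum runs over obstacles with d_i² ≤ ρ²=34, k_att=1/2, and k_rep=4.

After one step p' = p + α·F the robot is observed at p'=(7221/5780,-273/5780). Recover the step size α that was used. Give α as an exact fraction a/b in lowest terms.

F_att = 1/2·(g−p) = 1/2·(10,-2) = (5.0000,-1.0000)
o1: d²=157 > ρ²=34 → inactive
o2: d²=101 > ρ²=34 → inactive
o3: d²=17 ≤ ρ²=34; F_rep = 4·(-1,4)/17² = (-0.0138,0.0554)
o4: d²=113 > ρ²=34 → inactive
F = F_att + ΣF_rep = (4.9862,-0.9446)
Δp = p'−p = (0.2493,-0.0472); α = Δx/Fx = (1441/5780) / (1441/289) = 1/20
check: Δy/Fy = (-273/5780) / (-273/289) = 1/20 ✓

α = 1/20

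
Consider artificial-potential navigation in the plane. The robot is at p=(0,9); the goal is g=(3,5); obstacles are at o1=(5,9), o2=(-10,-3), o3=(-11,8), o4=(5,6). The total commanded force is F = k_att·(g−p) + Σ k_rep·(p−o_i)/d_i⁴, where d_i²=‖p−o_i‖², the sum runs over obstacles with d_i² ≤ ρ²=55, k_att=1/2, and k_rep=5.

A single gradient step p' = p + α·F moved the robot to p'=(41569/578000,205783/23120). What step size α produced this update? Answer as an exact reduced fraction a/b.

F_att = 1/2·(g−p) = 1/2·(3,-4) = (1.5000,-2.0000)
o1: d²=25 ≤ ρ²=55; F_rep = 5·(-5,0)/25² = (-0.0400,0.0000)
o2: d²=244 > ρ²=55 → inactive
o3: d²=122 > ρ²=55 → inactive
o4: d²=34 ≤ ρ²=55; F_rep = 5·(-5,3)/34² = (-0.0216,0.0130)
F = F_att + ΣF_rep = (1.4384,-1.9870)
Δp = p'−p = (0.0719,-0.0994); α = Δx/Fx = (41569/578000) / (41569/28900) = 1/20
check: Δy/Fy = (-2297/23120) / (-2297/1156) = 1/20 ✓

α = 1/20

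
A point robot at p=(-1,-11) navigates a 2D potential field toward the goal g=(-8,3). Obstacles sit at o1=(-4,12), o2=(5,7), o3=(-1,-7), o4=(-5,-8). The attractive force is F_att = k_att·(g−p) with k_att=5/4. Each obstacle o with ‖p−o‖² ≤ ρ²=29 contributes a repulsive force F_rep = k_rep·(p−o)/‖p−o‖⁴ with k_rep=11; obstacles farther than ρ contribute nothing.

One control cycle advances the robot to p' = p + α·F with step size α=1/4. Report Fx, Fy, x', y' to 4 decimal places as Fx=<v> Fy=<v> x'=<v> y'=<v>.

F_att = 5/4·(g−p) = 5/4·(-7,14) = (-8.7500,17.5000)
o1: d²=538 > ρ²=29 → inactive
o2: d²=360 > ρ²=29 → inactive
o3: d²=16 ≤ ρ²=29; F_rep = 11·(0,-4)/16² = (0.0000,-0.1719)
o4: d²=25 ≤ ρ²=29; F_rep = 11·(4,-3)/25² = (0.0704,-0.0528)
F = F_att + ΣF_rep = (-8.6796,17.2753)
p' = p + 1/4·F = (-3.1699,-6.6812)

Fx=-8.6796 Fy=17.2753 x'=-3.1699 y'=-6.6812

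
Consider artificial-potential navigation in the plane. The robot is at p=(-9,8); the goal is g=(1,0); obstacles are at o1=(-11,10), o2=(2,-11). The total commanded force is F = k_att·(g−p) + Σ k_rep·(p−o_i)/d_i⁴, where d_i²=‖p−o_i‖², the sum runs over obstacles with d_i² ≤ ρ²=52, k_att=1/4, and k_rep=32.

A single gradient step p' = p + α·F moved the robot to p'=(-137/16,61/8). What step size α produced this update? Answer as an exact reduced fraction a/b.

α = 1/8

F_att = 1/4·(g−p) = 1/4·(10,-8) = (2.5000,-2.0000)
o1: d²=8 ≤ ρ²=52; F_rep = 32·(2,-2)/8² = (1.0000,-1.0000)
o2: d²=482 > ρ²=52 → inactive
F = F_att + ΣF_rep = (3.5000,-3.0000)
Δp = p'−p = (0.4375,-0.3750); α = Δx/Fx = (7/16) / (7/2) = 1/8
check: Δy/Fy = (-3/8) / (-3) = 1/8 ✓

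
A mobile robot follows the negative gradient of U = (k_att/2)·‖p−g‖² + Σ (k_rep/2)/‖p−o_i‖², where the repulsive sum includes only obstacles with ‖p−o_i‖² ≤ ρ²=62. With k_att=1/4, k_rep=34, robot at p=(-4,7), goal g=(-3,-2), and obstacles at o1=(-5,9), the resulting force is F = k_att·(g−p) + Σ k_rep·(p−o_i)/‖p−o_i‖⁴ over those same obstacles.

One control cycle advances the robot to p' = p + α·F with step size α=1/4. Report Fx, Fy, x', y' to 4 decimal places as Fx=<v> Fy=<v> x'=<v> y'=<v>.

Fx=1.6100 Fy=-4.9700 x'=-3.5975 y'=5.7575

F_att = 1/4·(g−p) = 1/4·(1,-9) = (0.2500,-2.2500)
o1: d²=5 ≤ ρ²=62; F_rep = 34·(1,-2)/5² = (1.3600,-2.7200)
F = F_att + ΣF_rep = (1.6100,-4.9700)
p' = p + 1/4·F = (-3.5975,5.7575)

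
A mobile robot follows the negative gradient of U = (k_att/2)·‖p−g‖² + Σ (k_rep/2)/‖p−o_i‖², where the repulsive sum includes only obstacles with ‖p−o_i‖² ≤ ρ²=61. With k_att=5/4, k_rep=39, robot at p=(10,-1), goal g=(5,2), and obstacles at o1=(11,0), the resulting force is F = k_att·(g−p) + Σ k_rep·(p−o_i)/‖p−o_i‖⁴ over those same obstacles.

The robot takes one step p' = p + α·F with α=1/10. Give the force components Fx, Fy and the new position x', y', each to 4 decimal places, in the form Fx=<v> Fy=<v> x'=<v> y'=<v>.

F_att = 5/4·(g−p) = 5/4·(-5,3) = (-6.2500,3.7500)
o1: d²=2 ≤ ρ²=61; F_rep = 39·(-1,-1)/2² = (-9.7500,-9.7500)
F = F_att + ΣF_rep = (-16.0000,-6.0000)
p' = p + 1/10·F = (8.4000,-1.6000)

Fx=-16.0000 Fy=-6.0000 x'=8.4000 y'=-1.6000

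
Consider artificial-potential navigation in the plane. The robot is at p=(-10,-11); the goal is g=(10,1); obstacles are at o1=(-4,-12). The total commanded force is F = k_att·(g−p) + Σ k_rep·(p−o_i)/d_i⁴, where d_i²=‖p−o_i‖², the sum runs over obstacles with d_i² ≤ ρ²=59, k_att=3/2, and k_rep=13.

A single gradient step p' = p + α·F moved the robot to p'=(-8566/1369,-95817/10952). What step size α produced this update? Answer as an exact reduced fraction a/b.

α = 1/8

F_att = 3/2·(g−p) = 3/2·(20,12) = (30.0000,18.0000)
o1: d²=37 ≤ ρ²=59; F_rep = 13·(-6,1)/37² = (-0.0570,0.0095)
F = F_att + ΣF_rep = (29.9430,18.0095)
Δp = p'−p = (3.7429,2.2512); α = Δx/Fx = (5124/1369) / (40992/1369) = 1/8
check: Δy/Fy = (24655/10952) / (24655/1369) = 1/8 ✓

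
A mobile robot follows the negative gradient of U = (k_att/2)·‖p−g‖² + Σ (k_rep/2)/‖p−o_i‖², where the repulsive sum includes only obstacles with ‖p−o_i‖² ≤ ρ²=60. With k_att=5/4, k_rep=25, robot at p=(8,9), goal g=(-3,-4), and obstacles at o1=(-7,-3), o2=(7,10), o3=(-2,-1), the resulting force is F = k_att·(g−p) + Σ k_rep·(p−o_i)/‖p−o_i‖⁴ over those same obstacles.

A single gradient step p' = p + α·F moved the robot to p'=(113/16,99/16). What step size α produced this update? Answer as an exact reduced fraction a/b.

α = 1/8

F_att = 5/4·(g−p) = 5/4·(-11,-13) = (-13.7500,-16.2500)
o1: d²=369 > ρ²=60 → inactive
o2: d²=2 ≤ ρ²=60; F_rep = 25·(1,-1)/2² = (6.2500,-6.2500)
o3: d²=200 > ρ²=60 → inactive
F = F_att + ΣF_rep = (-7.5000,-22.5000)
Δp = p'−p = (-0.9375,-2.8125); α = Δx/Fx = (-15/16) / (-15/2) = 1/8
check: Δy/Fy = (-45/16) / (-45/2) = 1/8 ✓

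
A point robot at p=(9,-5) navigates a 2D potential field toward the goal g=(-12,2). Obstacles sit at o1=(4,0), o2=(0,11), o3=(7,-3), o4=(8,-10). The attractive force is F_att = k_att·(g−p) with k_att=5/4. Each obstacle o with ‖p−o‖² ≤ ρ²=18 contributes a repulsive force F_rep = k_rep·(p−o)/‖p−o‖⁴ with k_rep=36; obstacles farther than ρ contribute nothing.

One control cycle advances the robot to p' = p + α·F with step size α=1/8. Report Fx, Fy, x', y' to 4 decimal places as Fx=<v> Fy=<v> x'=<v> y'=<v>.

F_att = 5/4·(g−p) = 5/4·(-21,7) = (-26.2500,8.7500)
o1: d²=50 > ρ²=18 → inactive
o2: d²=337 > ρ²=18 → inactive
o3: d²=8 ≤ ρ²=18; F_rep = 36·(2,-2)/8² = (1.1250,-1.1250)
o4: d²=26 > ρ²=18 → inactive
F = F_att + ΣF_rep = (-25.1250,7.6250)
p' = p + 1/8·F = (5.8594,-4.0469)

Fx=-25.1250 Fy=7.6250 x'=5.8594 y'=-4.0469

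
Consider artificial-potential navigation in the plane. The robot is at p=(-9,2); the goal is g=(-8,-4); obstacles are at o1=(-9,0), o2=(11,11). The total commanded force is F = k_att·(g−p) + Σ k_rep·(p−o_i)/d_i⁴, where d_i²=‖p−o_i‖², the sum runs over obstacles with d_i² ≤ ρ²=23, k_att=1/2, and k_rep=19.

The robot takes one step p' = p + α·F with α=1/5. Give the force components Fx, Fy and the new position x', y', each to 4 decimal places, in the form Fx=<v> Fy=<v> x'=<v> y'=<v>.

F_att = 1/2·(g−p) = 1/2·(1,-6) = (0.5000,-3.0000)
o1: d²=4 ≤ ρ²=23; F_rep = 19·(0,2)/4² = (0.0000,2.3750)
o2: d²=481 > ρ²=23 → inactive
F = F_att + ΣF_rep = (0.5000,-0.6250)
p' = p + 1/5·F = (-8.9000,1.8750)

Fx=0.5000 Fy=-0.6250 x'=-8.9000 y'=1.8750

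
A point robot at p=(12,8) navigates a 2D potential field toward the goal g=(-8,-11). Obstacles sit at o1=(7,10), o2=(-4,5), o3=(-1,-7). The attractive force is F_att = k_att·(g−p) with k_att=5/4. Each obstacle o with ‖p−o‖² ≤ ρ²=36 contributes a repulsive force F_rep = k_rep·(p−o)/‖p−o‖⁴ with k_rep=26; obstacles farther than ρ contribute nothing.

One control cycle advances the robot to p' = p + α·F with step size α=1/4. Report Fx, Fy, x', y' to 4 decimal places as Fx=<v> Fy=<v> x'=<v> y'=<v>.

F_att = 5/4·(g−p) = 5/4·(-20,-19) = (-25.0000,-23.7500)
o1: d²=29 ≤ ρ²=36; F_rep = 26·(5,-2)/29² = (0.1546,-0.0618)
o2: d²=265 > ρ²=36 → inactive
o3: d²=394 > ρ²=36 → inactive
F = F_att + ΣF_rep = (-24.8454,-23.8118)
p' = p + 1/4·F = (5.7886,2.0470)

Fx=-24.8454 Fy=-23.8118 x'=5.7886 y'=2.0470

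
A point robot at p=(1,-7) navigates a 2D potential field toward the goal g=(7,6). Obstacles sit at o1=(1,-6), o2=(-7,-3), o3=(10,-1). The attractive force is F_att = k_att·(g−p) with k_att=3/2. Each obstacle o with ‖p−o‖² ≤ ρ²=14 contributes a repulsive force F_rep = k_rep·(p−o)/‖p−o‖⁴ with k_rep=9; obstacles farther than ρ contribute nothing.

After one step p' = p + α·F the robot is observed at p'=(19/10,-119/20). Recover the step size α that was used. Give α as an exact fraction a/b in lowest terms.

F_att = 3/2·(g−p) = 3/2·(6,13) = (9.0000,19.5000)
o1: d²=1 ≤ ρ²=14; F_rep = 9·(0,-1)/1² = (0.0000,-9.0000)
o2: d²=80 > ρ²=14 → inactive
o3: d²=117 > ρ²=14 → inactive
F = F_att + ΣF_rep = (9.0000,10.5000)
Δp = p'−p = (0.9000,1.0500); α = Δx/Fx = (9/10) / (9) = 1/10
check: Δy/Fy = (21/20) / (21/2) = 1/10 ✓

α = 1/10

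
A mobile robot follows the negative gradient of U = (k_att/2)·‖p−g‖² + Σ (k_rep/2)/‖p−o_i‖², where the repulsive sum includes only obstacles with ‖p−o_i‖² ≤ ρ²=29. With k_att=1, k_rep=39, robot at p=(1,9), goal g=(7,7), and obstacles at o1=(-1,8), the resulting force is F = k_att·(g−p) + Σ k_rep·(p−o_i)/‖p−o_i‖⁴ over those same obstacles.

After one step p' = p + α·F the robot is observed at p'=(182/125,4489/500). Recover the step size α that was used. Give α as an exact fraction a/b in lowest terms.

F_att = 1·(g−p) = 1·(6,-2) = (6.0000,-2.0000)
o1: d²=5 ≤ ρ²=29; F_rep = 39·(2,1)/5² = (3.1200,1.5600)
F = F_att + ΣF_rep = (9.1200,-0.4400)
Δp = p'−p = (0.4560,-0.0220); α = Δx/Fx = (57/125) / (228/25) = 1/20
check: Δy/Fy = (-11/500) / (-11/25) = 1/20 ✓

α = 1/20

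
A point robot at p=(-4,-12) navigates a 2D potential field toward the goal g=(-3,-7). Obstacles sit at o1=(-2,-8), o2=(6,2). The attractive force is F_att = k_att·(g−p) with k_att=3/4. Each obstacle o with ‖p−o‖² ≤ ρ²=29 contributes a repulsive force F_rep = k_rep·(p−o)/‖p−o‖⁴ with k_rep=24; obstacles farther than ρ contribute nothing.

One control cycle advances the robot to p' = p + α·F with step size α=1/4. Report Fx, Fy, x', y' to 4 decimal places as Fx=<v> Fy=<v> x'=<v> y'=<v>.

F_att = 3/4·(g−p) = 3/4·(1,5) = (0.7500,3.7500)
o1: d²=20 ≤ ρ²=29; F_rep = 24·(-2,-4)/20² = (-0.1200,-0.2400)
o2: d²=296 > ρ²=29 → inactive
F = F_att + ΣF_rep = (0.6300,3.5100)
p' = p + 1/4·F = (-3.8425,-11.1225)

Fx=0.6300 Fy=3.5100 x'=-3.8425 y'=-11.1225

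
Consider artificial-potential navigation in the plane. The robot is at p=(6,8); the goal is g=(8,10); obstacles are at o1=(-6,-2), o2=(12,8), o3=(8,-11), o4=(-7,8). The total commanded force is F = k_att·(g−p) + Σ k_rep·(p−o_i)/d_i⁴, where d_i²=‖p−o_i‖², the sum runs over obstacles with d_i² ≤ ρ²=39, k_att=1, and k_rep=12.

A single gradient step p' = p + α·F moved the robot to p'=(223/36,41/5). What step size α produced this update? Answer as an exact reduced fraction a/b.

α = 1/10

F_att = 1·(g−p) = 1·(2,2) = (2.0000,2.0000)
o1: d²=244 > ρ²=39 → inactive
o2: d²=36 ≤ ρ²=39; F_rep = 12·(-6,0)/36² = (-0.0556,0.0000)
o3: d²=365 > ρ²=39 → inactive
o4: d²=169 > ρ²=39 → inactive
F = F_att + ΣF_rep = (1.9444,2.0000)
Δp = p'−p = (0.1944,0.2000); α = Δx/Fx = (7/36) / (35/18) = 1/10
check: Δy/Fy = (1/5) / (2) = 1/10 ✓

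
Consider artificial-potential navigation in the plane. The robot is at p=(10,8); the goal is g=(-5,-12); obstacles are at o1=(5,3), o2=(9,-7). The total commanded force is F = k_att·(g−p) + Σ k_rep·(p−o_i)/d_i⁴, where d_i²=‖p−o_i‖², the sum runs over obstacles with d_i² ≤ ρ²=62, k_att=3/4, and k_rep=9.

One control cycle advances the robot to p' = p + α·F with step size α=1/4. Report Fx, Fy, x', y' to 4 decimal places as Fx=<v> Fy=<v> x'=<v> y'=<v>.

F_att = 3/4·(g−p) = 3/4·(-15,-20) = (-11.2500,-15.0000)
o1: d²=50 ≤ ρ²=62; F_rep = 9·(5,5)/50² = (0.0180,0.0180)
o2: d²=226 > ρ²=62 → inactive
F = F_att + ΣF_rep = (-11.2320,-14.9820)
p' = p + 1/4·F = (7.1920,4.2545)

Fx=-11.2320 Fy=-14.9820 x'=7.1920 y'=4.2545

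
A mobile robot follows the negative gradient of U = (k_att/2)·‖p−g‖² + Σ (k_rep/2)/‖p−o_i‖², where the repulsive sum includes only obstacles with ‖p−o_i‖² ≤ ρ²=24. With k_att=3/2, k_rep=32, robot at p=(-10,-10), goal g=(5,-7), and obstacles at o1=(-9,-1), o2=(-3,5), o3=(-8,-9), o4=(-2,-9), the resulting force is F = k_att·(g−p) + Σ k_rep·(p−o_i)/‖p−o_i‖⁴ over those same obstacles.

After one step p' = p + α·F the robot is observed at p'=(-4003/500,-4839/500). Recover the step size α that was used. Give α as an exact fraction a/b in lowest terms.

F_att = 3/2·(g−p) = 3/2·(15,3) = (22.5000,4.5000)
o1: d²=82 > ρ²=24 → inactive
o2: d²=274 > ρ²=24 → inactive
o3: d²=5 ≤ ρ²=24; F_rep = 32·(-2,-1)/5² = (-2.5600,-1.2800)
o4: d²=65 > ρ²=24 → inactive
F = F_att + ΣF_rep = (19.9400,3.2200)
Δp = p'−p = (1.9940,0.3220); α = Δx/Fx = (997/500) / (997/50) = 1/10
check: Δy/Fy = (161/500) / (161/50) = 1/10 ✓

α = 1/10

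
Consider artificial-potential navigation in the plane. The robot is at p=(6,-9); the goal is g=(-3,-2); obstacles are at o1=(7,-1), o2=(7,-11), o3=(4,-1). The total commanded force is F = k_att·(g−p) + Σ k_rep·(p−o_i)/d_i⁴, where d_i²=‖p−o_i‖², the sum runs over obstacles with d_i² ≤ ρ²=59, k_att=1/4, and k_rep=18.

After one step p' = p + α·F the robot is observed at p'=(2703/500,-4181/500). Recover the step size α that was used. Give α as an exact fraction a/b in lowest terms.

F_att = 1/4·(g−p) = 1/4·(-9,7) = (-2.2500,1.7500)
o1: d²=65 > ρ²=59 → inactive
o2: d²=5 ≤ ρ²=59; F_rep = 18·(-1,2)/5² = (-0.7200,1.4400)
o3: d²=68 > ρ²=59 → inactive
F = F_att + ΣF_rep = (-2.9700,3.1900)
Δp = p'−p = (-0.5940,0.6380); α = Δx/Fx = (-297/500) / (-297/100) = 1/5
check: Δy/Fy = (319/500) / (319/100) = 1/5 ✓

α = 1/5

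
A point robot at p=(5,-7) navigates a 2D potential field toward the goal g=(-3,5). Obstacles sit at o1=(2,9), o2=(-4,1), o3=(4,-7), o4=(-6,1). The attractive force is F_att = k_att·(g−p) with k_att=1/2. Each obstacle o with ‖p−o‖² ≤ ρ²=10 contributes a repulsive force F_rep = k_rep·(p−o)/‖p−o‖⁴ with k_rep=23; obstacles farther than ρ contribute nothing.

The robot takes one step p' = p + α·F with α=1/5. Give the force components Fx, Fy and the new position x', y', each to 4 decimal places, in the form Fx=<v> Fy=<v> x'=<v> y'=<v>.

Fx=19.0000 Fy=6.0000 x'=8.8000 y'=-5.8000

F_att = 1/2·(g−p) = 1/2·(-8,12) = (-4.0000,6.0000)
o1: d²=265 > ρ²=10 → inactive
o2: d²=145 > ρ²=10 → inactive
o3: d²=1 ≤ ρ²=10; F_rep = 23·(1,0)/1² = (23.0000,0.0000)
o4: d²=185 > ρ²=10 → inactive
F = F_att + ΣF_rep = (19.0000,6.0000)
p' = p + 1/5·F = (8.8000,-5.8000)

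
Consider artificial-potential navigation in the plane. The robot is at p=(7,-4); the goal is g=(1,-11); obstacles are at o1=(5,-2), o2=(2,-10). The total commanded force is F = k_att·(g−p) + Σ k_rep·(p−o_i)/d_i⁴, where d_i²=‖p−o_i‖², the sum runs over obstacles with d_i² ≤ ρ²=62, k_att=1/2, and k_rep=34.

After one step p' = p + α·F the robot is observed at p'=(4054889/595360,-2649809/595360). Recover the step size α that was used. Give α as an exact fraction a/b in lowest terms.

F_att = 1/2·(g−p) = 1/2·(-6,-7) = (-3.0000,-3.5000)
o1: d²=8 ≤ ρ²=62; F_rep = 34·(2,-2)/8² = (1.0625,-1.0625)
o2: d²=61 ≤ ρ²=62; F_rep = 34·(5,6)/61² = (0.0457,0.0548)
F = F_att + ΣF_rep = (-1.8918,-4.5077)
Δp = p'−p = (-0.1892,-0.4508); α = Δx/Fx = (-112631/595360) / (-112631/59536) = 1/10
check: Δy/Fy = (-268369/595360) / (-268369/59536) = 1/10 ✓

α = 1/10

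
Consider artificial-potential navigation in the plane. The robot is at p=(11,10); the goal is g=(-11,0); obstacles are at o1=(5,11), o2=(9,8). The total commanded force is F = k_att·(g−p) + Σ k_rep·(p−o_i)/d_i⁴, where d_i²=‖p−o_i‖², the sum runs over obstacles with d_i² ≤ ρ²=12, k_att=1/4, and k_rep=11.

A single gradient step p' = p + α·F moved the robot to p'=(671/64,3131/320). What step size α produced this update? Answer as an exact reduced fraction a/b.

α = 1/10

F_att = 1/4·(g−p) = 1/4·(-22,-10) = (-5.5000,-2.5000)
o1: d²=37 > ρ²=12 → inactive
o2: d²=8 ≤ ρ²=12; F_rep = 11·(2,2)/8² = (0.3438,0.3438)
F = F_att + ΣF_rep = (-5.1562,-2.1562)
Δp = p'−p = (-0.5156,-0.2156); α = Δx/Fx = (-33/64) / (-165/32) = 1/10
check: Δy/Fy = (-69/320) / (-69/32) = 1/10 ✓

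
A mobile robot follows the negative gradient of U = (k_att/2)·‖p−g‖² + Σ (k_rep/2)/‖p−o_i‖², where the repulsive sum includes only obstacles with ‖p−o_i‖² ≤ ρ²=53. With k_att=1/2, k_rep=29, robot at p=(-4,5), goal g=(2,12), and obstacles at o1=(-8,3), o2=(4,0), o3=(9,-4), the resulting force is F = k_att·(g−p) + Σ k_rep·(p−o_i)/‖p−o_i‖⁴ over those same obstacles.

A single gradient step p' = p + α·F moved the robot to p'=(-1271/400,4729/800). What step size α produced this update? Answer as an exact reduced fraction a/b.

F_att = 1/2·(g−p) = 1/2·(6,7) = (3.0000,3.5000)
o1: d²=20 ≤ ρ²=53; F_rep = 29·(4,2)/20² = (0.2900,0.1450)
o2: d²=89 > ρ²=53 → inactive
o3: d²=250 > ρ²=53 → inactive
F = F_att + ΣF_rep = (3.2900,3.6450)
Δp = p'−p = (0.8225,0.9113); α = Δx/Fx = (329/400) / (329/100) = 1/4
check: Δy/Fy = (729/800) / (729/200) = 1/4 ✓

α = 1/4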